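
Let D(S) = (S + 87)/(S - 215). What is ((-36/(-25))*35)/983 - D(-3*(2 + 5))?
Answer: 191931/579970 ≈ 0.33093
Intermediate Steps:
D(S) = (87 + S)/(-215 + S)
((-36/(-25))*35)/983 - D(-3*(2 + 5)) = ((-36/(-25))*35)/983 - (87 - 3*(2 + 5))/(-215 - 3*(2 + 5)) = (-1/25*(-36)*35)*(1/983) - (87 - 3*7)/(-215 - 3*7) = ((36/25)*35)*(1/983) - (87 - 21)/(-215 - 21) = (252/5)*(1/983) - 66/(-236) = 252/4915 - (-1)*66/236 = 252/4915 - 1*(-33/118) = 252/4915 + 33/118 = 191931/579970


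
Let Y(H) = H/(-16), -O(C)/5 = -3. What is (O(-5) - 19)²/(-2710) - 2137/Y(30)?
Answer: 4632992/4065 ≈ 1139.7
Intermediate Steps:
O(C) = 15 (O(C) = -5*(-3) = 15)
Y(H) = -H/16 (Y(H) = H*(-1/16) = -H/16)
(O(-5) - 19)²/(-2710) - 2137/Y(30) = (15 - 19)²/(-2710) - 2137/((-1/16*30)) = (-4)²*(-1/2710) - 2137/(-15/8) = 16*(-1/2710) - 2137*(-8/15) = -8/1355 + 17096/15 = 4632992/4065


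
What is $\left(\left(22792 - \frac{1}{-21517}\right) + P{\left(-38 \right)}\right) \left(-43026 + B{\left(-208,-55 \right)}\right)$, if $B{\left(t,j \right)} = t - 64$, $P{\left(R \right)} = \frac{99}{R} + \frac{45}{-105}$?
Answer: $- \frac{2823747252897679}{2861761} \approx -9.8672 \cdot 10^{8}$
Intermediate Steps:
$P{\left(R \right)} = - \frac{3}{7} + \frac{99}{R}$ ($P{\left(R \right)} = \frac{99}{R} + 45 \left(- \frac{1}{105}\right) = \frac{99}{R} - \frac{3}{7} = - \frac{3}{7} + \frac{99}{R}$)
$B{\left(t,j \right)} = -64 + t$ ($B{\left(t,j \right)} = t - 64 = -64 + t$)
$\left(\left(22792 - \frac{1}{-21517}\right) + P{\left(-38 \right)}\right) \left(-43026 + B{\left(-208,-55 \right)}\right) = \left(\left(22792 - \frac{1}{-21517}\right) + \left(- \frac{3}{7} + \frac{99}{-38}\right)\right) \left(-43026 - 272\right) = \left(\left(22792 - - \frac{1}{21517}\right) + \left(- \frac{3}{7} + 99 \left(- \frac{1}{38}\right)\right)\right) \left(-43026 - 272\right) = \left(\left(22792 + \frac{1}{21517}\right) - \frac{807}{266}\right) \left(-43298\right) = \left(\frac{490415465}{21517} - \frac{807}{266}\right) \left(-43298\right) = \frac{130433149471}{5723522} \left(-43298\right) = - \frac{2823747252897679}{2861761}$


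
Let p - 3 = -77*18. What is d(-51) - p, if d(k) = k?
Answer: 1332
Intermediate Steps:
p = -1383 (p = 3 - 77*18 = 3 - 1386 = -1383)
d(-51) - p = -51 - 1*(-1383) = -51 + 1383 = 1332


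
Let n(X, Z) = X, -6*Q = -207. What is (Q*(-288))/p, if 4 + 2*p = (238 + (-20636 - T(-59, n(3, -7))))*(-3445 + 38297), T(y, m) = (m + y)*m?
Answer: 4968/176263991 ≈ 2.8185e-5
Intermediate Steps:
Q = 69/2 (Q = -⅙*(-207) = 69/2 ≈ 34.500)
T(y, m) = m*(m + y)
p = -352527982 (p = -2 + ((238 + (-20636 - 3*(3 - 59)))*(-3445 + 38297))/2 = -2 + ((238 + (-20636 - 3*(-56)))*34852)/2 = -2 + ((238 + (-20636 - 1*(-168)))*34852)/2 = -2 + ((238 + (-20636 + 168))*34852)/2 = -2 + ((238 - 20468)*34852)/2 = -2 + (-20230*34852)/2 = -2 + (½)*(-705055960) = -2 - 352527980 = -352527982)
(Q*(-288))/p = ((69/2)*(-288))/(-352527982) = -9936*(-1/352527982) = 4968/176263991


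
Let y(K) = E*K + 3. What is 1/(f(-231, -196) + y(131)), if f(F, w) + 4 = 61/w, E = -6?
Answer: -196/154313 ≈ -0.0012701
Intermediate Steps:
f(F, w) = -4 + 61/w
y(K) = 3 - 6*K (y(K) = -6*K + 3 = 3 - 6*K)
1/(f(-231, -196) + y(131)) = 1/((-4 + 61/(-196)) + (3 - 6*131)) = 1/((-4 + 61*(-1/196)) + (3 - 786)) = 1/((-4 - 61/196) - 783) = 1/(-845/196 - 783) = 1/(-154313/196) = -196/154313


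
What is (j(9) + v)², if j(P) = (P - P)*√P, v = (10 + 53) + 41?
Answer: 10816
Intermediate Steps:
v = 104 (v = 63 + 41 = 104)
j(P) = 0 (j(P) = 0*√P = 0)
(j(9) + v)² = (0 + 104)² = 104² = 10816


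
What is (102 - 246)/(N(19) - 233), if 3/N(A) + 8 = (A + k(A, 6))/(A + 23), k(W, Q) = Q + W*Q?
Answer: 28368/46027 ≈ 0.61633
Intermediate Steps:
k(W, Q) = Q + Q*W
N(A) = 3/(-8 + (6 + 7*A)/(23 + A)) (N(A) = 3/(-8 + (A + 6*(1 + A))/(A + 23)) = 3/(-8 + (A + (6 + 6*A))/(23 + A)) = 3/(-8 + (6 + 7*A)/(23 + A)))
(102 - 246)/(N(19) - 233) = (102 - 246)/(3*(-23 - 1*19)/(178 + 19) - 233) = -144/(3*(-23 - 19)/197 - 233) = -144/(3*(1/197)*(-42) - 233) = -144/(-126/197 - 233) = -144/(-46027/197) = -144*(-197/46027) = 28368/46027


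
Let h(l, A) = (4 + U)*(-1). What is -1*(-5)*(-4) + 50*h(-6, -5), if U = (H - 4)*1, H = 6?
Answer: -320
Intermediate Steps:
U = 2 (U = (6 - 4)*1 = 2*1 = 2)
h(l, A) = -6 (h(l, A) = (4 + 2)*(-1) = 6*(-1) = -6)
-1*(-5)*(-4) + 50*h(-6, -5) = -1*(-5)*(-4) + 50*(-6) = 5*(-4) - 300 = -20 - 300 = -320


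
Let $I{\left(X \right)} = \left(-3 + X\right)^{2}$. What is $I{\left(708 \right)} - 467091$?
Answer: $29934$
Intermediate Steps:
$I{\left(708 \right)} - 467091 = \left(-3 + 708\right)^{2} - 467091 = 705^{2} - 467091 = 497025 - 467091 = 29934$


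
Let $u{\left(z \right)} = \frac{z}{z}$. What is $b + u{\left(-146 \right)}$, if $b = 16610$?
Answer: $16611$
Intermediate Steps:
$u{\left(z \right)} = 1$
$b + u{\left(-146 \right)} = 16610 + 1 = 16611$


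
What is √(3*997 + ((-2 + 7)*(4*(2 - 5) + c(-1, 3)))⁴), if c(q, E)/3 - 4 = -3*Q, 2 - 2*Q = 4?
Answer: 8*√64119 ≈ 2025.7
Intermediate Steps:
Q = -1 (Q = 1 - ½*4 = 1 - 2 = -1)
c(q, E) = 21 (c(q, E) = 12 + 3*(-3*(-1)) = 12 + 3*3 = 12 + 9 = 21)
√(3*997 + ((-2 + 7)*(4*(2 - 5) + c(-1, 3)))⁴) = √(3*997 + ((-2 + 7)*(4*(2 - 5) + 21))⁴) = √(2991 + (5*(4*(-3) + 21))⁴) = √(2991 + (5*(-12 + 21))⁴) = √(2991 + (5*9)⁴) = √(2991 + 45⁴) = √(2991 + 4100625) = √4103616 = 8*√64119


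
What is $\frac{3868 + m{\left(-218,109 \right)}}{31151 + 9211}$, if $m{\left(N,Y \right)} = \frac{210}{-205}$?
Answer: $\frac{79273}{827421} \approx 0.095807$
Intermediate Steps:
$m{\left(N,Y \right)} = - \frac{42}{41}$ ($m{\left(N,Y \right)} = 210 \left(- \frac{1}{205}\right) = - \frac{42}{41}$)
$\frac{3868 + m{\left(-218,109 \right)}}{31151 + 9211} = \frac{3868 - \frac{42}{41}}{31151 + 9211} = \frac{158546}{41 \cdot 40362} = \frac{158546}{41} \cdot \frac{1}{40362} = \frac{79273}{827421}$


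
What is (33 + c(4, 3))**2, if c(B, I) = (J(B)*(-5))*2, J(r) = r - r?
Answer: 1089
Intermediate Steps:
J(r) = 0
c(B, I) = 0 (c(B, I) = (0*(-5))*2 = 0*2 = 0)
(33 + c(4, 3))**2 = (33 + 0)**2 = 33**2 = 1089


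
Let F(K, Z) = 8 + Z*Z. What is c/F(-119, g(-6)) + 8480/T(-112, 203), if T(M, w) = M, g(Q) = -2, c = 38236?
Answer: 65323/21 ≈ 3110.6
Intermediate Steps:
F(K, Z) = 8 + Z²
c/F(-119, g(-6)) + 8480/T(-112, 203) = 38236/(8 + (-2)²) + 8480/(-112) = 38236/(8 + 4) + 8480*(-1/112) = 38236/12 - 530/7 = 38236*(1/12) - 530/7 = 9559/3 - 530/7 = 65323/21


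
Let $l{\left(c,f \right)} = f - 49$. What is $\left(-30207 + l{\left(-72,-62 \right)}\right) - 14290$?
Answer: $-44608$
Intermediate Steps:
$l{\left(c,f \right)} = -49 + f$
$\left(-30207 + l{\left(-72,-62 \right)}\right) - 14290 = \left(-30207 - 111\right) - 14290 = -30318 - 14290 = -44608$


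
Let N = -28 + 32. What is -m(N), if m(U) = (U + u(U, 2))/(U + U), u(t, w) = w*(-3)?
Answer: ¼ ≈ 0.25000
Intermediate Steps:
u(t, w) = -3*w
N = 4
m(U) = (-6 + U)/(2*U) (m(U) = (U - 3*2)/(U + U) = (U - 6)/((2*U)) = (-6 + U)*(1/(2*U)) = (-6 + U)/(2*U))
-m(N) = -(-6 + 4)/(2*4) = -(-2)/(2*4) = -1*(-¼) = ¼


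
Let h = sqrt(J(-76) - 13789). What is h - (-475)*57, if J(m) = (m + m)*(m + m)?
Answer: 27075 + 9*sqrt(115) ≈ 27172.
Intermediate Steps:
J(m) = 4*m**2 (J(m) = (2*m)*(2*m) = 4*m**2)
h = 9*sqrt(115) (h = sqrt(4*(-76)**2 - 13789) = sqrt(4*5776 - 13789) = sqrt(23104 - 13789) = sqrt(9315) = 9*sqrt(115) ≈ 96.514)
h - (-475)*57 = 9*sqrt(115) - (-475)*57 = 9*sqrt(115) - 1*(-27075) = 9*sqrt(115) + 27075 = 27075 + 9*sqrt(115)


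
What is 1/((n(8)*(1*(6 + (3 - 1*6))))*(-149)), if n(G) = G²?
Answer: -1/28608 ≈ -3.4955e-5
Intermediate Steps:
1/((n(8)*(1*(6 + (3 - 1*6))))*(-149)) = 1/((8²*(1*(6 + (3 - 1*6))))*(-149)) = 1/((64*(1*(6 + (3 - 6))))*(-149)) = 1/((64*(1*(6 - 3)))*(-149)) = 1/((64*(1*3))*(-149)) = 1/((64*3)*(-149)) = 1/(192*(-149)) = 1/(-28608) = -1/28608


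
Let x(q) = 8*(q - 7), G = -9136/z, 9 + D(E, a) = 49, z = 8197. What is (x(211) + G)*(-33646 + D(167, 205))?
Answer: -449257375008/8197 ≈ -5.4808e+7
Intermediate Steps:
D(E, a) = 40 (D(E, a) = -9 + 49 = 40)
G = -9136/8197 ≈ -1.1146
x(q) = -56 + 8*q (x(q) = 8*(-7 + q) = -56 + 8*q)
(x(211) + G)*(-33646 + D(167, 205)) = ((-56 + 8*211) - 9136/8197)*(-33646 + 40) = ((-56 + 1688) - 9136/8197)*(-33606) = (1632 - 9136/8197)*(-33606) = (13368368/8197)*(-33606) = -449257375008/8197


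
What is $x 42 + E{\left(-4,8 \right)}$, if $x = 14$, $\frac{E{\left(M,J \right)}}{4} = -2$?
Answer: $580$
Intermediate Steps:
$E{\left(M,J \right)} = -8$ ($E{\left(M,J \right)} = 4 \left(-2\right) = -8$)
$x 42 + E{\left(-4,8 \right)} = 14 \cdot 42 - 8 = 588 - 8 = 580$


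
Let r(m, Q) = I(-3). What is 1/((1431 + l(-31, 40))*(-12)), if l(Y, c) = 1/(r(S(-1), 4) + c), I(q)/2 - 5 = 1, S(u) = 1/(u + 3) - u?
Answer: -13/223239 ≈ -5.8234e-5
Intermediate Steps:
S(u) = 1/(3 + u) - u
I(q) = 12 (I(q) = 10 + 2*1 = 10 + 2 = 12)
r(m, Q) = 12
l(Y, c) = 1/(12 + c)
1/((1431 + l(-31, 40))*(-12)) = 1/((1431 + 1/(12 + 40))*(-12)) = 1/((1431 + 1/52)*(-12)) = 1/((74413/52)*(-12)) = 1/(-223239/13) = -13/223239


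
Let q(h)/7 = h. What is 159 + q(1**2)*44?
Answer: 467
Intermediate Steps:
q(h) = 7*h
159 + q(1**2)*44 = 159 + (7*1**2)*44 = 159 + (7*1)*44 = 159 + 7*44 = 159 + 308 = 467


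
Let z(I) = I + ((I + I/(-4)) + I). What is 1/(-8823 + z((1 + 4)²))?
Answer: -4/35017 ≈ -0.00011423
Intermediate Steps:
z(I) = 11*I/4 (z(I) = I + ((I + I*(-¼)) + I) = I + ((I - I/4) + I) = I + (3*I/4 + I) = I + 7*I/4 = 11*I/4)
1/(-8823 + z((1 + 4)²)) = 1/(-8823 + 11*(1 + 4)²/4) = 1/(-8823 + (11/4)*5²) = 1/(-8823 + (11/4)*25) = 1/(-8823 + 275/4) = 1/(-35017/4) = -4/35017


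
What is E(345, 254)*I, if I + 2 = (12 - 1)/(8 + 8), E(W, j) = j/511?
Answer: -381/584 ≈ -0.65240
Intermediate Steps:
E(W, j) = j/511 (E(W, j) = j*(1/511) = j/511)
I = -21/16 (I = -2 + (12 - 1)/(8 + 8) = -2 + 11/16 = -21/16 ≈ -1.3125)
E(345, 254)*I = ((1/511)*254)*(-21/16) = (254/511)*(-21/16) = -381/584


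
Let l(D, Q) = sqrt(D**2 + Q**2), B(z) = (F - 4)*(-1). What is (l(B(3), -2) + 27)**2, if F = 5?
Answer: (27 + sqrt(5))**2 ≈ 854.75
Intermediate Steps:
B(z) = -1 (B(z) = (5 - 4)*(-1) = 1*(-1) = -1)
(l(B(3), -2) + 27)**2 = (sqrt((-1)**2 + (-2)**2) + 27)**2 = (sqrt(1 + 4) + 27)**2 = (sqrt(5) + 27)**2 = (27 + sqrt(5))**2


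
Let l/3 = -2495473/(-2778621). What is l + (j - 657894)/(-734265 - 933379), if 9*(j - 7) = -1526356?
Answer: 44351822693681/13901251916772 ≈ 3.1905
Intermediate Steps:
j = -1526293/9 (j = 7 + (⅑)*(-1526356) = 7 - 1526356/9 = -1526293/9 ≈ -1.6959e+5)
l = 2495473/926207 (l = 3*(-2495473/(-2778621)) = 3*(-2495473*(-1/2778621)) = 3*(2495473/2778621) = 2495473/926207 ≈ 2.6943)
l + (j - 657894)/(-734265 - 933379) = 2495473/926207 + (-1526293/9 - 657894)/(-734265 - 933379) = 2495473/926207 - 7447339/9/(-1667644) = 2495473/926207 - 7447339/9*(-1/1667644) = 2495473/926207 + 7447339/15008796 = 44351822693681/13901251916772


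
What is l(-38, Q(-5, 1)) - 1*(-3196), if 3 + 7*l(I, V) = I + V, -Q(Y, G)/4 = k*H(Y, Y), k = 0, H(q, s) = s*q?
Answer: 22331/7 ≈ 3190.1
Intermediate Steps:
H(q, s) = q*s
Q(Y, G) = 0 (Q(Y, G) = -0*Y*Y = -0*Y² = -4*0 = 0)
l(I, V) = -3/7 + I/7 + V/7 (l(I, V) = -3/7 + (I + V)/7 = -3/7 + (I/7 + V/7) = -3/7 + I/7 + V/7)
l(-38, Q(-5, 1)) - 1*(-3196) = (-3/7 + (⅐)*(-38) + (⅐)*0) - 1*(-3196) = (-3/7 - 38/7 + 0) + 3196 = -41/7 + 3196 = 22331/7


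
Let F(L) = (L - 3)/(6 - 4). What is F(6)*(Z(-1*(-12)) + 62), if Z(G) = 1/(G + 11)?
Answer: 4281/46 ≈ 93.065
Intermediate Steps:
F(L) = -3/2 + L/2 (F(L) = (-3 + L)/2 = (-3 + L)*(1/2) = -3/2 + L/2)
Z(G) = 1/(11 + G)
F(6)*(Z(-1*(-12)) + 62) = (-3/2 + (1/2)*6)*(1/(11 - 1*(-12)) + 62) = (-3/2 + 3)*(1/(11 + 12) + 62) = 3*(1/23 + 62)/2 = (3/2)*(1427/23) = 4281/46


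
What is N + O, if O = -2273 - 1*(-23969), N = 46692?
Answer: 68388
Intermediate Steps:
O = 21696 (O = -2273 + 23969 = 21696)
N + O = 46692 + 21696 = 68388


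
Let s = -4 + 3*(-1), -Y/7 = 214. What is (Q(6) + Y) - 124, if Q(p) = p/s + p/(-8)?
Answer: -45461/28 ≈ -1623.6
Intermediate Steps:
Y = -1498 (Y = -7*214 = -1498)
s = -7 (s = -4 - 3 = -7)
Q(p) = -15*p/56 (Q(p) = p/(-7) + p/(-8) = p*(-⅐) + p*(-⅛) = -p/7 - p/8 = -15*p/56)
(Q(6) + Y) - 124 = (-15/56*6 - 1498) - 124 = (-45/28 - 1498) - 124 = -41989/28 - 124 = -45461/28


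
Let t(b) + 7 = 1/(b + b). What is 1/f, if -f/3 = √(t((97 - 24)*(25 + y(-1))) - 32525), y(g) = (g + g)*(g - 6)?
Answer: I*√1054740656658/555711621 ≈ 0.0018481*I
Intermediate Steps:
y(g) = 2*g*(-6 + g) (y(g) = (2*g)*(-6 + g) = 2*g*(-6 + g))
t(b) = -7 + 1/(2*b) (t(b) = -7 + 1/(b + b) = -7 + 1/(2*b))
f = -I*√1054740656658/1898 (f = -3*√((-7 + 1/(2*(((97 - 24)*(25 + 2*(-1)*(-6 - 1)))))) - 32525) = -3*√((-7 + 1/(2*((73*(25 + 2*(-1)*(-7)))))) - 32525) = -3*√((-7 + 1/(2*((73*(25 + 14))))) - 32525) = -3*√((-7 + 1/(2*((73*39)))) - 32525) = -3*√((-7 + (½)/2847) - 32525) = -3*√((-7 + (½)*(1/2847)) - 32525) = -3*√((-7 + 1/5694) - 32525) = -3*√(-39857/5694 - 32525) = -I*√1054740656658/1898 ≈ -541.1*I)
1/f = 1/(-I*√1054740656658/1898) = I*√1054740656658/555711621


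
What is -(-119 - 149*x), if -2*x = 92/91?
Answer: 3975/91 ≈ 43.681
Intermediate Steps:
x = -46/91 ≈ -0.50549
-(-119 - 149*x) = -(-119 - 149*(-46/91)) = -(-119 + 6854/91) = -1*(-3975/91) = 3975/91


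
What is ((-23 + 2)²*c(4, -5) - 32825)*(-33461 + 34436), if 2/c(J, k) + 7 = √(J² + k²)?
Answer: -131027325/4 - 429975*√41/4 ≈ -3.3445e+7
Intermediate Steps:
c(J, k) = 2/(-7 + √(J² + k²))
((-23 + 2)²*c(4, -5) - 32825)*(-33461 + 34436) = ((-23 + 2)²*(2/(-7 + √(4² + (-5)²))) - 32825)*(-33461 + 34436) = ((-21)²*(2/(-7 + √(16 + 25))) - 32825)*975 = (441*(2/(-7 + √41)) - 32825)*975 = (882/(-7 + √41) - 32825)*975 = (-32825 + 882/(-7 + √41))*975 = -32004375 + 859950/(-7 + √41)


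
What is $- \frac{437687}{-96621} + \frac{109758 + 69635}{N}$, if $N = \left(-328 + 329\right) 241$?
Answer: $\frac{17438613620}{23285661} \approx 748.9$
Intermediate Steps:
$N = 241$ ($N = 1 \cdot 241 = 241$)
$- \frac{437687}{-96621} + \frac{109758 + 69635}{N} = - \frac{437687}{-96621} + \frac{109758 + 69635}{241} = \left(-437687\right) \left(- \frac{1}{96621}\right) + 179393 \cdot \frac{1}{241} = \frac{437687}{96621} + \frac{179393}{241} = \frac{17438613620}{23285661}$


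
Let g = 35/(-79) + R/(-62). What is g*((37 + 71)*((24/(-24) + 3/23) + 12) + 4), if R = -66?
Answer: 42220280/56327 ≈ 749.56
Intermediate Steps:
g = 1522/2449 (g = 35/(-79) - 66/(-62) = 35*(-1/79) - 66*(-1/62) = -35/79 + 33/31 = 1522/2449 ≈ 0.62148)
g*((37 + 71)*((24/(-24) + 3/23) + 12) + 4) = 1522*((37 + 71)*((24/(-24) + 3/23) + 12) + 4)/2449 = 1522*(108*((24*(-1/24) + 3*(1/23)) + 12) + 4)/2449 = 1522*(108*((-1 + 3/23) + 12) + 4)/2449 = 1522*(108*(-20/23 + 12) + 4)/2449 = 1522*(108*(256/23) + 4)/2449 = 1522*(27648/23 + 4)/2449 = (1522/2449)*(27740/23) = 42220280/56327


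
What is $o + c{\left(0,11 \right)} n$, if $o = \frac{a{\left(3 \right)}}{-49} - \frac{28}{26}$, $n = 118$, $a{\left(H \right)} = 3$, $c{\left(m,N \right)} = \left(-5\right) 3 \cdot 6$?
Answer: $- \frac{6765665}{637} \approx -10621.0$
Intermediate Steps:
$c{\left(m,N \right)} = -90$ ($c{\left(m,N \right)} = \left(-15\right) 6 = -90$)
$o = - \frac{725}{637}$ ($o = \frac{3}{-49} - \frac{28}{26} = 3 \left(- \frac{1}{49}\right) - \frac{14}{13} = - \frac{3}{49} - \frac{14}{13} = - \frac{725}{637} \approx -1.1381$)
$o + c{\left(0,11 \right)} n = - \frac{725}{637} - 10620 = - \frac{6765665}{637}$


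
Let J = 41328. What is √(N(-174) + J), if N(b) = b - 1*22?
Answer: 2*√10283 ≈ 202.81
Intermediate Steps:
N(b) = -22 + b (N(b) = b - 22 = -22 + b)
√(N(-174) + J) = √((-22 - 174) + 41328) = √(-196 + 41328) = √41132 = 2*√10283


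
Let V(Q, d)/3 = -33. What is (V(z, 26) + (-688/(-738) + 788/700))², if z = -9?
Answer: 39188000641024/4169930625 ≈ 9397.8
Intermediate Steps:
V(Q, d) = -99 (V(Q, d) = 3*(-33) = -99)
(V(z, 26) + (-688/(-738) + 788/700))² = (-99 + (-688/(-738) + 788/700))² = (-99 + (-688*(-1/738) + 788*(1/700)))² = (-99 + (344/369 + 197/175))² = (-99 + 132893/64575)² = (-6260032/64575)² = 39188000641024/4169930625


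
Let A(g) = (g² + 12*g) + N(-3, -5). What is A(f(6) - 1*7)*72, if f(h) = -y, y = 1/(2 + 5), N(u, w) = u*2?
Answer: -143568/49 ≈ -2930.0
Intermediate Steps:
N(u, w) = 2*u
y = ⅐ (y = 1/7 = ⅐ ≈ 0.14286)
f(h) = -⅐ (f(h) = -1*⅐ = -⅐)
A(g) = -6 + g² + 12*g (A(g) = (g² + 12*g) + 2*(-3) = (g² + 12*g) - 6 = -6 + g² + 12*g)
A(f(6) - 1*7)*72 = (-6 + (-⅐ - 1*7)² + 12*(-⅐ - 1*7))*72 = (-6 + (-⅐ - 7)² + 12*(-⅐ - 7))*72 = (-6 + (-50/7)² + 12*(-50/7))*72 = (-6 + 2500/49 - 600/7)*72 = -1994/49*72 = -143568/49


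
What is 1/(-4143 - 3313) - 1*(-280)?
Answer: 2087679/7456 ≈ 280.00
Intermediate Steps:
1/(-4143 - 3313) - 1*(-280) = 1/(-7456) + 280 = -1/7456 + 280 = 2087679/7456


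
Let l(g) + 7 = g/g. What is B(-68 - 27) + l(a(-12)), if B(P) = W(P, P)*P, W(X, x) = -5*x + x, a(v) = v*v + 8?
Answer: -36106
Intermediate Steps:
a(v) = 8 + v**2 (a(v) = v**2 + 8 = 8 + v**2)
W(X, x) = -4*x
l(g) = -6 (l(g) = -7 + g/g = -7 + 1 = -6)
B(P) = -4*P**2 (B(P) = (-4*P)*P = -4*P**2)
B(-68 - 27) + l(a(-12)) = -4*(-68 - 27)**2 - 6 = -4*(-95)**2 - 6 = -4*9025 - 6 = -36100 - 6 = -36106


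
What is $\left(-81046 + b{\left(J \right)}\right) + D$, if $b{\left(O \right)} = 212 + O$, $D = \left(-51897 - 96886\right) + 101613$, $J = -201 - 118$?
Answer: $-128323$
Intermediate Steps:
$J = -319$ ($J = -201 - 118 = -319$)
$D = -47170$ ($D = -148783 + 101613 = -47170$)
$\left(-81046 + b{\left(J \right)}\right) + D = \left(-81046 + \left(212 - 319\right)\right) - 47170 = \left(-81046 - 107\right) - 47170 = -81153 - 47170 = -128323$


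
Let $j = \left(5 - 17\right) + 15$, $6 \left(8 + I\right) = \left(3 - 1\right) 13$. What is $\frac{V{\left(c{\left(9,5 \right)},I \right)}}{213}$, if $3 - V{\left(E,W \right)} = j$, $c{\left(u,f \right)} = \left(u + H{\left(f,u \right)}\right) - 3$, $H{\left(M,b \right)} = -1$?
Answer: $0$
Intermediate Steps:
$c{\left(u,f \right)} = -4 + u$ ($c{\left(u,f \right)} = \left(u - 1\right) - 3 = \left(-1 + u\right) - 3 = -4 + u$)
$I = - \frac{11}{3}$ ($I = -8 + \frac{\left(3 - 1\right) 13}{6} = -8 + \frac{2 \cdot 13}{6} = -8 + \frac{1}{6} \cdot 26 = -8 + \frac{13}{3} = - \frac{11}{3} \approx -3.6667$)
$j = 3$ ($j = -12 + 15 = 3$)
$V{\left(E,W \right)} = 0$ ($V{\left(E,W \right)} = 3 - 3 = 0$)
$\frac{V{\left(c{\left(9,5 \right)},I \right)}}{213} = \frac{0}{213} = 0 \cdot \frac{1}{213} = 0$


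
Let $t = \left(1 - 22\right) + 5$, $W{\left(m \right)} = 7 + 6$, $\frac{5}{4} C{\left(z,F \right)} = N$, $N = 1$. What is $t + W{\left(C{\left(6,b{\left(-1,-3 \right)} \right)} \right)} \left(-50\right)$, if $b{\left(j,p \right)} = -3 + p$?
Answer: $-666$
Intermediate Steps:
$C{\left(z,F \right)} = \frac{4}{5}$ ($C{\left(z,F \right)} = \frac{4}{5} \cdot 1 = \frac{4}{5}$)
$W{\left(m \right)} = 13$
$t = -16$ ($t = -21 + 5 = -16$)
$t + W{\left(C{\left(6,b{\left(-1,-3 \right)} \right)} \right)} \left(-50\right) = -16 + 13 \left(-50\right) = -16 - 650 = -666$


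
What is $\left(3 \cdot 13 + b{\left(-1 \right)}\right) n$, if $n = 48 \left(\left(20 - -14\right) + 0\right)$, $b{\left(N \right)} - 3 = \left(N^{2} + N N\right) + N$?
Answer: $70176$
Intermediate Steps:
$b{\left(N \right)} = 3 + N + 2 N^{2}$ ($b{\left(N \right)} = 3 + \left(\left(N^{2} + N N\right) + N\right) = 3 + \left(\left(N^{2} + N^{2}\right) + N\right) = 3 + \left(2 N^{2} + N\right) = 3 + \left(N + 2 N^{2}\right) = 3 + N + 2 N^{2}$)
$n = 1632$ ($n = 48 \left(\left(20 + 14\right) + 0\right) = 48 \left(34 + 0\right) = 48 \cdot 34 = 1632$)
$\left(3 \cdot 13 + b{\left(-1 \right)}\right) n = \left(3 \cdot 13 + \left(3 - 1 + 2 \left(-1\right)^{2}\right)\right) 1632 = \left(39 + \left(3 - 1 + 2 \cdot 1\right)\right) 1632 = \left(39 + \left(3 - 1 + 2\right)\right) 1632 = \left(39 + 4\right) 1632 = 43 \cdot 1632 = 70176$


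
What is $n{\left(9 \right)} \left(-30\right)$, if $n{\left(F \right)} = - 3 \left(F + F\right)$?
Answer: $1620$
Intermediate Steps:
$n{\left(F \right)} = - 6 F$ ($n{\left(F \right)} = - 3 \cdot 2 F = - 6 F$)
$n{\left(9 \right)} \left(-30\right) = \left(-6\right) 9 \left(-30\right) = \left(-54\right) \left(-30\right) = 1620$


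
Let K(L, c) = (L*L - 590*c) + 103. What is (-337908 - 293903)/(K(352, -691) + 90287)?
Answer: -20381/20064 ≈ -1.0158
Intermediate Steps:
K(L, c) = 103 + L**2 - 590*c (K(L, c) = (L**2 - 590*c) + 103 = 103 + L**2 - 590*c)
(-337908 - 293903)/(K(352, -691) + 90287) = (-337908 - 293903)/((103 + 352**2 - 590*(-691)) + 90287) = -631811/((103 + 123904 + 407690) + 90287) = -631811/(531697 + 90287) = -631811/621984 = -631811*1/621984 = -20381/20064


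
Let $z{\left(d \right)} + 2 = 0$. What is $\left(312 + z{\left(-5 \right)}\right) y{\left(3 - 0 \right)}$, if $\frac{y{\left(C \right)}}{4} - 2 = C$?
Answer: $6200$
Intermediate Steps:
$y{\left(C \right)} = 8 + 4 C$
$z{\left(d \right)} = -2$ ($z{\left(d \right)} = -2 + 0 = -2$)
$\left(312 + z{\left(-5 \right)}\right) y{\left(3 - 0 \right)} = \left(312 - 2\right) \left(8 + 4 \left(3 - 0\right)\right) = 310 \left(8 + 4 \left(3 + 0\right)\right) = 310 \left(8 + 4 \cdot 3\right) = 310 \left(8 + 12\right) = 310 \cdot 20 = 6200$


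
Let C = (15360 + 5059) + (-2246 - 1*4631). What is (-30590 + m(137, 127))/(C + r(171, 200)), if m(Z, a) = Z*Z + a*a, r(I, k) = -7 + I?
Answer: 2154/6853 ≈ 0.31431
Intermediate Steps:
C = 13542 (C = 20419 + (-2246 - 4631) = 20419 - 6877 = 13542)
m(Z, a) = Z**2 + a**2
(-30590 + m(137, 127))/(C + r(171, 200)) = (-30590 + (137**2 + 127**2))/(13542 + (-7 + 171)) = (-30590 + (18769 + 16129))/(13542 + 164) = (-30590 + 34898)/13706 = 4308*(1/13706) = 2154/6853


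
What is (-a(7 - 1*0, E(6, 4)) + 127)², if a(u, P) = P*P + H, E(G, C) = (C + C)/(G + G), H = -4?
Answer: 1380625/81 ≈ 17045.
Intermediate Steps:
E(G, C) = C/G (E(G, C) = (2*C)/((2*G)) = (2*C)*(1/(2*G)) = C/G)
a(u, P) = -4 + P² (a(u, P) = P*P - 4 = P² - 4 = -4 + P²)
(-a(7 - 1*0, E(6, 4)) + 127)² = (-(-4 + (4/6)²) + 127)² = (-(-4 + (4*(⅙))²) + 127)² = (-(-4 + (⅔)²) + 127)² = (-(-4 + 4/9) + 127)² = (-1*(-32/9) + 127)² = (32/9 + 127)² = (1175/9)² = 1380625/81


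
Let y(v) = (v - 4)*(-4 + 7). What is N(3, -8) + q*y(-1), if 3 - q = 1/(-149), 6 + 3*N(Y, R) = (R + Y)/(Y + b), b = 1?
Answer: -84961/1788 ≈ -47.517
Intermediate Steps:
N(Y, R) = -2 + (R + Y)/(3*(1 + Y)) (N(Y, R) = -2 + ((R + Y)/(Y + 1))/3 = -2 + ((R + Y)/(1 + Y))/3 = -2 + (R + Y)/(3*(1 + Y)))
y(v) = -12 + 3*v (y(v) = (-4 + v)*3 = -12 + 3*v)
q = 448/149 (q = 3 - 1/(-149) = 3 - 1*(-1/149) = 3 + 1/149 = 448/149 ≈ 3.0067)
N(3, -8) + q*y(-1) = (-6 - 8 - 5*3)/(3*(1 + 3)) + 448*(-12 + 3*(-1))/149 = (1/3)*(-6 - 8 - 15)/4 + 448*(-12 - 3)/149 = (1/3)*(1/4)*(-29) + (448/149)*(-15) = -29/12 - 6720/149 = -84961/1788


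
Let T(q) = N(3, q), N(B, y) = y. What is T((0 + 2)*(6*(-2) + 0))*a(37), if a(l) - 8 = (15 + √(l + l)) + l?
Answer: -1440 - 24*√74 ≈ -1646.5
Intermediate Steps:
T(q) = q
a(l) = 23 + l + √2*√l (a(l) = 8 + ((15 + √(l + l)) + l) = 8 + ((15 + √(2*l)) + l) = 8 + ((15 + √2*√l) + l) = 8 + (15 + l + √2*√l) = 23 + l + √2*√l)
T((0 + 2)*(6*(-2) + 0))*a(37) = ((0 + 2)*(6*(-2) + 0))*(23 + 37 + √2*√37) = (2*(-12 + 0))*(23 + 37 + √74) = (2*(-12))*(60 + √74) = -24*(60 + √74) = -1440 - 24*√74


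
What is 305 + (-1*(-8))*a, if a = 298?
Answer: 2689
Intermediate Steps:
305 + (-1*(-8))*a = 305 - 1*(-8)*298 = 305 + 8*298 = 305 + 2384 = 2689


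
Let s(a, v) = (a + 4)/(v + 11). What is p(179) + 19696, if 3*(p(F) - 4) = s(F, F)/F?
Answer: 669997061/34010 ≈ 19700.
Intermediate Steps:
s(a, v) = (4 + a)/(11 + v)
p(F) = 4 + (4 + F)/(3*F*(11 + F)) (p(F) = 4 + (((4 + F)/(11 + F))/F)/3 = 4 + ((4 + F)/(F*(11 + F)))/3 = 4 + (4 + F)/(3*F*(11 + F)))
p(179) + 19696 = (⅓)*(4 + 179 + 12*179*(11 + 179))/(179*(11 + 179)) + 19696 = (⅓)*(1/179)*(4 + 179 + 12*179*190)/190 + 19696 = (⅓)*(1/179)*(1/190)*(4 + 179 + 408120) + 19696 = (⅓)*(1/179)*(1/190)*408303 + 19696 = 136101/34010 + 19696 = 669997061/34010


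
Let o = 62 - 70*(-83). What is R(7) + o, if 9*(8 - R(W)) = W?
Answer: 52913/9 ≈ 5879.2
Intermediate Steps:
o = 5872 (o = 62 + 5810 = 5872)
R(W) = 8 - W/9
R(7) + o = (8 - 1/9*7) + 5872 = (8 - 7/9) + 5872 = 65/9 + 5872 = 52913/9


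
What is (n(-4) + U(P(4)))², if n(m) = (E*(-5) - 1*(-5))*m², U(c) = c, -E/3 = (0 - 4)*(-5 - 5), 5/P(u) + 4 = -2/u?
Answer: 7588152100/81 ≈ 9.3681e+7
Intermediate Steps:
P(u) = 5/(-4 - 2/u)
E = -120 (E = -3*(0 - 4)*(-5 - 5) = -(-12)*(-10) = -3*40 = -120)
n(m) = 605*m² (n(m) = (-120*(-5) - 1*(-5))*m² = (600 + 5)*m² = 605*m²)
(n(-4) + U(P(4)))² = (605*(-4)² - 5*4/(2 + 4*4))² = (605*16 - 5*4/(2 + 16))² = (9680 - 5*4/18)² = (9680 - 5*4*1/18)² = (9680 - 10/9)² = (87110/9)² = 7588152100/81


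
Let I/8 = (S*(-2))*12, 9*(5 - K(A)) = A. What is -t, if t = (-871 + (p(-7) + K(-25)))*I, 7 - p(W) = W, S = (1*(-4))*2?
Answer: 3913216/3 ≈ 1.3044e+6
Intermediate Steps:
S = -8 (S = -4*2 = -8)
K(A) = 5 - A/9
p(W) = 7 - W
I = 1536 (I = 8*(-8*(-2)*12) = 8*(16*12) = 8*192 = 1536)
t = -3913216/3 (t = (-871 + ((7 - 1*(-7)) + (5 - ⅑*(-25))))*1536 = (-871 + ((7 + 7) + (5 + 25/9)))*1536 = (-871 + (14 + 70/9))*1536 = (-871 + 196/9)*1536 = -7643/9*1536 = -3913216/3 ≈ -1.3044e+6)
-t = -1*(-3913216/3) = 3913216/3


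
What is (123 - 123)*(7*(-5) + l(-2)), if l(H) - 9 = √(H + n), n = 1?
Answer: 0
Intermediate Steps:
l(H) = 9 + √(1 + H) (l(H) = 9 + √(H + 1) = 9 + √(1 + H))
(123 - 123)*(7*(-5) + l(-2)) = (123 - 123)*(7*(-5) + (9 + √(1 - 2))) = 0*(-35 + (9 + √(-1))) = 0*(-35 + (9 + I)) = 0*(-26 + I) = 0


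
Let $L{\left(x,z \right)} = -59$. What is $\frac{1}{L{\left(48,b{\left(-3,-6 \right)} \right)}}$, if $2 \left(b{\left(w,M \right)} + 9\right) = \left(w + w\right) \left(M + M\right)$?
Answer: $- \frac{1}{59} \approx -0.016949$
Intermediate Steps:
$b{\left(w,M \right)} = -9 + 2 M w$ ($b{\left(w,M \right)} = -9 + \frac{\left(w + w\right) \left(M + M\right)}{2} = -9 + \frac{2 w 2 M}{2} = -9 + \frac{4 M w}{2} = -9 + 2 M w$)
$\frac{1}{L{\left(48,b{\left(-3,-6 \right)} \right)}} = \frac{1}{-59} = - \frac{1}{59}$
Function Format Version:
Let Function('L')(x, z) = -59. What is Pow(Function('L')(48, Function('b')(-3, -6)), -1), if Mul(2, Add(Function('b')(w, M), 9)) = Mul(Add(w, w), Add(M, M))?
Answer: Rational(-1, 59) ≈ -0.016949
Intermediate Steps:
Function('b')(w, M) = Add(-9, Mul(2, M, w)) (Function('b')(w, M) = Add(-9, Mul(Rational(1, 2), Mul(Add(w, w), Add(M, M)))) = Add(-9, Mul(Rational(1, 2), Mul(Mul(2, w), Mul(2, M)))) = Add(-9, Mul(Rational(1, 2), Mul(4, M, w))) = Add(-9, Mul(2, M, w)))
Pow(Function('L')(48, Function('b')(-3, -6)), -1) = Pow(-59, -1) = Rational(-1, 59)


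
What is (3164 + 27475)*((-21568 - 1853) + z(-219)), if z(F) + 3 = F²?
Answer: 751789143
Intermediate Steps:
z(F) = -3 + F²
(3164 + 27475)*((-21568 - 1853) + z(-219)) = (3164 + 27475)*((-21568 - 1853) + (-3 + (-219)²)) = 30639*(-23421 + (-3 + 47961)) = 30639*(-23421 + 47958) = 30639*24537 = 751789143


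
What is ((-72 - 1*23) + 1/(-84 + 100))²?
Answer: 2307361/256 ≈ 9013.1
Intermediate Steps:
((-72 - 1*23) + 1/(-84 + 100))² = ((-72 - 23) + 1/16)² = (-95 + 1/16)² = (-1519/16)² = 2307361/256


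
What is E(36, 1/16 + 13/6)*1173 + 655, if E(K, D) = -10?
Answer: -11075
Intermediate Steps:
E(36, 1/16 + 13/6)*1173 + 655 = -10*1173 + 655 = -11730 + 655 = -11075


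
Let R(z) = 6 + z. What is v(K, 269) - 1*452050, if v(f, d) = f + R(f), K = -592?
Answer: -453228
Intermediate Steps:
v(f, d) = 6 + 2*f (v(f, d) = f + (6 + f) = 6 + 2*f)
v(K, 269) - 1*452050 = (6 + 2*(-592)) - 1*452050 = (6 - 1184) - 452050 = -1178 - 452050 = -453228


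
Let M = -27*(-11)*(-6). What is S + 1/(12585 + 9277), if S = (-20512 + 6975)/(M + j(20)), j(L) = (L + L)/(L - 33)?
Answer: 961829957/126832393 ≈ 7.5835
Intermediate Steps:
j(L) = 2*L/(-33 + L) (j(L) = (2*L)/(-33 + L) = 2*L/(-33 + L))
M = -1782 (M = 297*(-6) = -1782)
S = 175981/23206 (S = (-20512 + 6975)/(-1782 + 2*20/(-33 + 20)) = -13537/(-1782 + 2*20/(-13)) = -13537/(-1782 + 2*20*(-1/13)) = -13537/(-1782 - 40/13) = -13537/(-23206/13) = -13537*(-13/23206) = 175981/23206 ≈ 7.5834)
S + 1/(12585 + 9277) = 175981/23206 + 1/(12585 + 9277) = 175981/23206 + 1/21862 = 961829957/126832393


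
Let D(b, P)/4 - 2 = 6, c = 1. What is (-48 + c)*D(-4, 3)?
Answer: -1504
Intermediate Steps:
D(b, P) = 32 (D(b, P) = 8 + 4*6 = 8 + 24 = 32)
(-48 + c)*D(-4, 3) = (-48 + 1)*32 = -47*32 = -1504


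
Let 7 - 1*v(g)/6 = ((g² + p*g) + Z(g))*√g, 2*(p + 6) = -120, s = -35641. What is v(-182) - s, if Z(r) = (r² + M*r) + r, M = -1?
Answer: 35683 - 469560*I*√182 ≈ 35683.0 - 6.3347e+6*I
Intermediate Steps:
p = -66 (p = -6 + (½)*(-120) = -6 - 60 = -66)
Z(r) = r² (Z(r) = (r² - r) + r = r²)
v(g) = 42 - 6*√g*(-66*g + 2*g²) (v(g) = 42 - 6*((g² - 66*g) + g²)*√g = 42 - 6*(-66*g + 2*g²)*√g = 42 - 6*√g*(-66*g + 2*g²))
v(-182) - s = (42 - 397488*I*√182 + 396*(-182)^(3/2)) - 1*(-35641) = (42 - 397488*I*√182 + 396*(-182*I*√182)) + 35641 = (42 - 397488*I*√182 - 72072*I*√182) + 35641 = (42 - 469560*I*√182) + 35641 = 35683 - 469560*I*√182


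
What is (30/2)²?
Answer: 225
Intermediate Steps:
(30/2)² = (30*(½))² = 15² = 225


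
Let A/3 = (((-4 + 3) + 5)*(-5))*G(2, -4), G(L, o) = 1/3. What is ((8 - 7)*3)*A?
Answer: -60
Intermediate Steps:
G(L, o) = ⅓
A = -20 (A = 3*((((-4 + 3) + 5)*(-5))*(⅓)) = 3*(((-1 + 5)*(-5))*(⅓)) = 3*((4*(-5))*(⅓)) = 3*(-20*⅓) = 3*(-20/3) = -20)
((8 - 7)*3)*A = ((8 - 7)*3)*(-20) = (1*3)*(-20) = 3*(-20) = -60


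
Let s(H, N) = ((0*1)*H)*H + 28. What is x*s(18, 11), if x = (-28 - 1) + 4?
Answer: -700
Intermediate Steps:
x = -25 (x = -29 + 4 = -25)
s(H, N) = 28 (s(H, N) = (0*H)*H + 28 = 0*H + 28 = 0 + 28 = 28)
x*s(18, 11) = -25*28 = -700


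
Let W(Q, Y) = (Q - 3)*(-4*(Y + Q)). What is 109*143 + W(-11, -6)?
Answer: 14635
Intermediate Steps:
W(Q, Y) = (-3 + Q)*(-4*Q - 4*Y) (W(Q, Y) = (-3 + Q)*(-4*(Q + Y)) = (-3 + Q)*(-4*Q - 4*Y))
109*143 + W(-11, -6) = 109*143 + (-4*(-11)**2 + 12*(-11) + 12*(-6) - 4*(-11)*(-6)) = 15587 + (-4*121 - 132 - 72 - 264) = 15587 + (-484 - 132 - 72 - 264) = 15587 - 952 = 14635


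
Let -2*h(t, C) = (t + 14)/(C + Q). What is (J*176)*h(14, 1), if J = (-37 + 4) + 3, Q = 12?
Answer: 73920/13 ≈ 5686.2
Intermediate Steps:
h(t, C) = -(14 + t)/(2*(12 + C)) (h(t, C) = -(t + 14)/(2*(C + 12)) = -(14 + t)/(2*(12 + C)))
J = -30 (J = -33 + 3 = -30)
(J*176)*h(14, 1) = (-30*176)*((-14 - 1*14)/(2*(12 + 1))) = -2640*(-14 - 14)/13 = -2640*(-28)/13 = -5280*(-14/13) = 73920/13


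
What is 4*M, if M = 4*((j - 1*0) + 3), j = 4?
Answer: 112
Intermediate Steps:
M = 28 (M = 4*((4 - 1*0) + 3) = 4*((4 + 0) + 3) = 4*(4 + 3) = 4*7 = 28)
4*M = 4*28 = 112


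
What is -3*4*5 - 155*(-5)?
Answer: 715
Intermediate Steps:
-3*4*5 - 155*(-5) = -12*5 + 775 = -60 + 775 = 715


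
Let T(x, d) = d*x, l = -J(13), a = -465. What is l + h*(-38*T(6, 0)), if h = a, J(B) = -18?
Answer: 18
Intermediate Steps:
h = -465
l = 18 (l = -1*(-18) = 18)
l + h*(-38*T(6, 0)) = 18 - (-17670)*0*6 = 18 - (-17670)*0 = 18 - 465*0 = 18 + 0 = 18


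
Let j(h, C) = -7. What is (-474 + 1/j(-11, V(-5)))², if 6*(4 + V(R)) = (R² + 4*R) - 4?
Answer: 11015761/49 ≈ 2.2481e+5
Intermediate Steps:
V(R) = -14/3 + R²/6 + 2*R/3 (V(R) = -4 + ((R² + 4*R) - 4)/6 = -4 + (-4 + R² + 4*R)/6 = -4 + (-⅔ + R²/6 + 2*R/3) = -14/3 + R²/6 + 2*R/3)
(-474 + 1/j(-11, V(-5)))² = (-474 + 1/(-7))² = (-474 - ⅐)² = (-3319/7)² = 11015761/49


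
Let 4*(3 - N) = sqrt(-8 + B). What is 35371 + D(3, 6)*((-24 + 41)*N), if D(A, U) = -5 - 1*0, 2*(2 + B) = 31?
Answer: 35116 + 85*sqrt(22)/8 ≈ 35166.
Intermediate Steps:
B = 27/2 (B = -2 + (1/2)*31 = -2 + 31/2 = 27/2 ≈ 13.500)
D(A, U) = -5 (D(A, U) = -5 + 0 = -5)
N = 3 - sqrt(22)/8 (N = 3 - sqrt(-8 + 27/2)/4 = 3 - sqrt(22)/8 ≈ 2.4137)
35371 + D(3, 6)*((-24 + 41)*N) = 35371 - 5*(-24 + 41)*(3 - sqrt(22)/8) = 35371 - 85*(3 - sqrt(22)/8) = 35371 - 5*(51 - 17*sqrt(22)/8) = 35371 + (-255 + 85*sqrt(22)/8) = 35116 + 85*sqrt(22)/8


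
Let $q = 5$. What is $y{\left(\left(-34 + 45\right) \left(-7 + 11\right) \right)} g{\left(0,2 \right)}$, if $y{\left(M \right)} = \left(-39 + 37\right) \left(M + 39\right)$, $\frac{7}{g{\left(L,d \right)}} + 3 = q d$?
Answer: $-166$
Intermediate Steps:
$g{\left(L,d \right)} = \frac{7}{-3 + 5 d}$
$y{\left(M \right)} = -78 - 2 M$ ($y{\left(M \right)} = - 2 \left(39 + M\right) = -78 - 2 M$)
$y{\left(\left(-34 + 45\right) \left(-7 + 11\right) \right)} g{\left(0,2 \right)} = \left(-78 - 2 \left(-34 + 45\right) \left(-7 + 11\right)\right) \frac{7}{-3 + 5 \cdot 2} = \left(-78 - 2 \cdot 11 \cdot 4\right) \frac{7}{-3 + 10} = \left(-78 - 88\right) \frac{7}{7} = \left(-78 - 88\right) 7 \cdot \frac{1}{7} = \left(-166\right) 1 = -166$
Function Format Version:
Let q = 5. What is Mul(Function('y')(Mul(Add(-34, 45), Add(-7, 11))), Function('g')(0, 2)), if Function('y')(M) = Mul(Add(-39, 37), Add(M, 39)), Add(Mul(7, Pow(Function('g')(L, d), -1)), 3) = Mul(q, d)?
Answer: -166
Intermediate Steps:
Function('g')(L, d) = Mul(7, Pow(Add(-3, Mul(5, d)), -1))
Function('y')(M) = Add(-78, Mul(-2, M)) (Function('y')(M) = Mul(-2, Add(39, M)) = Add(-78, Mul(-2, M)))
Mul(Function('y')(Mul(Add(-34, 45), Add(-7, 11))), Function('g')(0, 2)) = Mul(Add(-78, Mul(-2, Mul(Add(-34, 45), Add(-7, 11)))), Mul(7, Pow(Add(-3, Mul(5, 2)), -1))) = Mul(Add(-78, Mul(-2, Mul(11, 4))), Mul(7, Pow(Add(-3, 10), -1))) = Mul(Add(-78, Mul(-2, 44)), Mul(7, Pow(7, -1))) = Mul(Add(-78, -88), Mul(7, Rational(1, 7))) = Mul(-166, 1) = -166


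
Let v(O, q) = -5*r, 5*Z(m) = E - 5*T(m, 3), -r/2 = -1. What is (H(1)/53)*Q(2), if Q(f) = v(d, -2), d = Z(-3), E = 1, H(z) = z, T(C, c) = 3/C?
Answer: -10/53 ≈ -0.18868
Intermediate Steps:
r = 2 (r = -2*(-1) = 2)
Z(m) = ⅕ - 3/m (Z(m) = (1 - 15/m)/5 = ⅕ - 3/m)
d = 6/5 (d = (⅕)*(-15 - 3)/(-3) = (⅕)*(-⅓)*(-18) = 6/5 ≈ 1.2000)
v(O, q) = -10 (v(O, q) = -5*2 = -10)
Q(f) = -10
(H(1)/53)*Q(2) = (1/53)*(-10) = -10/53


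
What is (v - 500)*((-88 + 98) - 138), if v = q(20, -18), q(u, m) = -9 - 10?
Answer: 66432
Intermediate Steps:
q(u, m) = -19
v = -19
(v - 500)*((-88 + 98) - 138) = (-19 - 500)*((-88 + 98) - 138) = -519*(10 - 138) = -519*(-128) = 66432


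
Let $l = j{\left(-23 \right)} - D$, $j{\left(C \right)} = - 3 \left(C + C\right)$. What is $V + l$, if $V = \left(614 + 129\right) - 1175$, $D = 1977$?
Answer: $-2271$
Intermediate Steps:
$j{\left(C \right)} = - 6 C$ ($j{\left(C \right)} = - 3 \cdot 2 C = - 6 C$)
$l = -1839$ ($l = \left(-6\right) \left(-23\right) - 1977 = 138 - 1977 = -1839$)
$V = -432$ ($V = 743 - 1175 = -432$)
$V + l = -432 - 1839 = -2271$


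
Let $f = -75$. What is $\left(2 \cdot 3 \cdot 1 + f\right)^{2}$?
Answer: $4761$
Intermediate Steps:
$\left(2 \cdot 3 \cdot 1 + f\right)^{2} = \left(2 \cdot 3 \cdot 1 - 75\right)^{2} = \left(6 \cdot 1 - 75\right)^{2} = \left(6 - 75\right)^{2} = \left(-69\right)^{2} = 4761$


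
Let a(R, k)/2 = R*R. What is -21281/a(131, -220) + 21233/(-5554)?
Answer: -211738425/47656097 ≈ -4.4430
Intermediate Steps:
a(R, k) = 2*R² (a(R, k) = 2*(R*R) = 2*R²)
-21281/a(131, -220) + 21233/(-5554) = -21281/(2*131²) + 21233/(-5554) = -21281/(2*17161) + 21233*(-1/5554) = -21281/34322 - 21233/5554 = -211738425/47656097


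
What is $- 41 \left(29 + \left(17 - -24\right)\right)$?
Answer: $-2870$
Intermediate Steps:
$- 41 \left(29 + \left(17 - -24\right)\right) = - 41 \left(29 + \left(17 + 24\right)\right) = - 41 \left(29 + 41\right) = \left(-41\right) 70 = -2870$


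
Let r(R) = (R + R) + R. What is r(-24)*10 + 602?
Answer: -118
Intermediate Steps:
r(R) = 3*R (r(R) = 2*R + R = 3*R)
r(-24)*10 + 602 = (3*(-24))*10 + 602 = -72*10 + 602 = -720 + 602 = -118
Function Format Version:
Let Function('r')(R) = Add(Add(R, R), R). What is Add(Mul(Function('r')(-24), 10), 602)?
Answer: -118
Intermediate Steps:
Function('r')(R) = Mul(3, R) (Function('r')(R) = Add(Mul(2, R), R) = Mul(3, R))
Add(Mul(Function('r')(-24), 10), 602) = Add(Mul(Mul(3, -24), 10), 602) = Add(Mul(-72, 10), 602) = Add(-720, 602) = -118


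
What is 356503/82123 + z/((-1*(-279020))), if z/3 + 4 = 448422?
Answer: 104973880651/11456979730 ≈ 9.1624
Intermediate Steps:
z = 1345254 (z = -12 + 3*448422 = -12 + 1345266 = 1345254)
356503/82123 + z/((-1*(-279020))) = 356503/82123 + 1345254/((-1*(-279020))) = 356503*(1/82123) + 1345254/279020 = 356503/82123 + 1345254*(1/279020) = 356503/82123 + 672627/139510 = 104973880651/11456979730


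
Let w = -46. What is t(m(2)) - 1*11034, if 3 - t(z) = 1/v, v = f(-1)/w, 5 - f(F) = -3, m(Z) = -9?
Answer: -44101/4 ≈ -11025.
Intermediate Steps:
f(F) = 8 (f(F) = 5 - 1*(-3) = 5 + 3 = 8)
v = -4/23 (v = 8/(-46) = 8*(-1/46) = -4/23 ≈ -0.17391)
t(z) = 35/4 (t(z) = 3 - 1/(-4/23) = 3 - 1*(-23/4) = 3 + 23/4 = 35/4)
t(m(2)) - 1*11034 = 35/4 - 1*11034 = 35/4 - 11034 = -44101/4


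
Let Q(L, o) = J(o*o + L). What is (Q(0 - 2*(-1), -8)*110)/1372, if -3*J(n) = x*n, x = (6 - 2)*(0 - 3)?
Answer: 7260/343 ≈ 21.166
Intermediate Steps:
x = -12 (x = 4*(-3) = -12)
J(n) = 4*n (J(n) = -(-4)*n = 4*n)
Q(L, o) = 4*L + 4*o**2 (Q(L, o) = 4*(o*o + L) = 4*(o**2 + L) = 4*(L + o**2) = 4*L + 4*o**2)
(Q(0 - 2*(-1), -8)*110)/1372 = ((4*(0 - 2*(-1)) + 4*(-8)**2)*110)/1372 = ((4*(0 + 2) + 4*64)*110)*(1/1372) = ((4*2 + 256)*110)*(1/1372) = ((8 + 256)*110)*(1/1372) = (264*110)*(1/1372) = 29040*(1/1372) = 7260/343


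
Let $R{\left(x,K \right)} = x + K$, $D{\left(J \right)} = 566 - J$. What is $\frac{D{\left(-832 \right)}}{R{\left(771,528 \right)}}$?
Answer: $\frac{466}{433} \approx 1.0762$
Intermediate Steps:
$R{\left(x,K \right)} = K + x$
$\frac{D{\left(-832 \right)}}{R{\left(771,528 \right)}} = \frac{566 - -832}{528 + 771} = \frac{566 + 832}{1299} = 1398 \cdot \frac{1}{1299} = \frac{466}{433}$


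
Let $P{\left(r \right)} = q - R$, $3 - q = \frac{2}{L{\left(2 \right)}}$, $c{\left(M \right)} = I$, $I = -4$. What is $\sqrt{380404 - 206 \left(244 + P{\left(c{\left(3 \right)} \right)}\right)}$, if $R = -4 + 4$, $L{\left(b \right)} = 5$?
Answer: $\frac{\sqrt{8240110}}{5} \approx 574.11$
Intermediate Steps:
$c{\left(M \right)} = -4$
$R = 0$
$q = \frac{13}{5}$ ($q = 3 - \frac{2}{5} = \frac{13}{5} \approx 2.6$)
$P{\left(r \right)} = \frac{13}{5}$ ($P{\left(r \right)} = \frac{13}{5} - 0 = \frac{13}{5} + 0 = \frac{13}{5}$)
$\sqrt{380404 - 206 \left(244 + P{\left(c{\left(3 \right)} \right)}\right)} = \sqrt{380404 - 206 \left(244 + \frac{13}{5}\right)} = \sqrt{380404 - \frac{253998}{5}} = \sqrt{\frac{1648022}{5}} = \frac{\sqrt{8240110}}{5}$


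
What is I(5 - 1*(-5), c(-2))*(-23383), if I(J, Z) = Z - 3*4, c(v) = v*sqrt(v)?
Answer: 280596 + 46766*I*sqrt(2) ≈ 2.806e+5 + 66137.0*I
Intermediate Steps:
c(v) = v**(3/2)
I(J, Z) = -12 + Z (I(J, Z) = Z - 12 = -12 + Z)
I(5 - 1*(-5), c(-2))*(-23383) = (-12 + (-2)**(3/2))*(-23383) = (-12 - 2*I*sqrt(2))*(-23383) = 280596 + 46766*I*sqrt(2)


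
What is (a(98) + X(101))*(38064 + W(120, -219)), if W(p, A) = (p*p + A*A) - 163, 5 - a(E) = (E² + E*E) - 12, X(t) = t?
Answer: -1914001580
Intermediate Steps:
a(E) = 17 - 2*E² (a(E) = 5 - ((E² + E*E) - 12) = 5 - ((E² + E²) - 12) = 5 - (2*E² - 12) = 5 - (-12 + 2*E²) = 5 + (12 - 2*E²) = 17 - 2*E²)
W(p, A) = -163 + A² + p² (W(p, A) = (p² + A²) - 163 = (A² + p²) - 163 = -163 + A² + p²)
(a(98) + X(101))*(38064 + W(120, -219)) = ((17 - 2*98²) + 101)*(38064 + (-163 + (-219)² + 120²)) = ((17 - 2*9604) + 101)*(38064 + (-163 + 47961 + 14400)) = ((17 - 19208) + 101)*(38064 + 62198) = (-19191 + 101)*100262 = -19090*100262 = -1914001580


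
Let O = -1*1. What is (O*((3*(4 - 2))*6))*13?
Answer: -468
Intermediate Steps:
O = -1
(O*((3*(4 - 2))*6))*13 = -3*(4 - 2)*6*13 = -3*2*6*13 = -6*6*13 = -1*36*13 = -36*13 = -468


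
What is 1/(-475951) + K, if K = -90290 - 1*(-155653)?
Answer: 31109585212/475951 ≈ 65363.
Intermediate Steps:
K = 65363 (K = -90290 + 155653 = 65363)
1/(-475951) + K = 1/(-475951) + 65363 = -1/475951 + 65363 = 31109585212/475951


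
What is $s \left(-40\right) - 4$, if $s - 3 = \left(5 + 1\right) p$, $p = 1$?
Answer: $-364$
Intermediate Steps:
$s = 9$ ($s = 3 + \left(5 + 1\right) 1 = 3 + 6 \cdot 1 = 3 + 6 = 9$)
$s \left(-40\right) - 4 = 9 \left(-40\right) - 4 = -360 - 4 = -364$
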